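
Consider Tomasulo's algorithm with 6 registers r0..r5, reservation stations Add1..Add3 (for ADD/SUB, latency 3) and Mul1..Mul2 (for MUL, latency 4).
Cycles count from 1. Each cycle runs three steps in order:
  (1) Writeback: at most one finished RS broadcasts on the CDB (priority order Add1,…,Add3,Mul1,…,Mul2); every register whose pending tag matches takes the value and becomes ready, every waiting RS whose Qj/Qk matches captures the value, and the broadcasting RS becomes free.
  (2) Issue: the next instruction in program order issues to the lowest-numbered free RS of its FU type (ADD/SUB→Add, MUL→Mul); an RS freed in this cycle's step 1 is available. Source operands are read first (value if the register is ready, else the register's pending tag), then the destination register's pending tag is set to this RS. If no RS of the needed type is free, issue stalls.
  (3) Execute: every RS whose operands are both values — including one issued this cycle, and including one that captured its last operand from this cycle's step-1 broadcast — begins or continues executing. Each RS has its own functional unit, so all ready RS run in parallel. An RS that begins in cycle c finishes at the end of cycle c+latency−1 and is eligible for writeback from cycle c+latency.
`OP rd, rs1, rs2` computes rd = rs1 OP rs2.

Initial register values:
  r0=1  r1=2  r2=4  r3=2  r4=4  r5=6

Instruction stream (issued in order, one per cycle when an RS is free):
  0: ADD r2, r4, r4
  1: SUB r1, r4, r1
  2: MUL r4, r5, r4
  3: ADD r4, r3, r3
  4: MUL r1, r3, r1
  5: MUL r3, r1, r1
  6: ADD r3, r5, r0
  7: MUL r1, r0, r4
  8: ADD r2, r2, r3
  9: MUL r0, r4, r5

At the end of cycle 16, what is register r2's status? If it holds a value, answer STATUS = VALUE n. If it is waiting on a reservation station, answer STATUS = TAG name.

cycle 1: issue ADD r2<-Add1 // r0:1,r1:2,r2:Add1,r3:2,r4:4,r5:6
cycle 2: issue SUB r1<-Add2 // r0:1,r1:Add2,r2:Add1,r3:2,r4:4,r5:6
cycle 3: issue MUL r4<-Mul1 // r0:1,r1:Add2,r2:Add1,r3:2,r4:Mul1,r5:6
cycle 4: CDB Add1=8; issue ADD r4<-Add1 // r0:1,r1:Add2,r2:8,r3:2,r4:Add1,r5:6
cycle 5: CDB Add2=2; issue MUL r1<-Mul2 // r0:1,r1:Mul2,r2:8,r3:2,r4:Add1,r5:6
cycle 6: stall // r0:1,r1:Mul2,r2:8,r3:2,r4:Add1,r5:6
cycle 7: CDB Add1=4; stall // r0:1,r1:Mul2,r2:8,r3:2,r4:4,r5:6
cycle 8: CDB Mul1=24; issue MUL r3<-Mul1 // r0:1,r1:Mul2,r2:8,r3:Mul1,r4:4,r5:6
cycle 9: CDB Mul2=4; issue ADD r3<-Add1 // r0:1,r1:4,r2:8,r3:Add1,r4:4,r5:6
cycle 10: issue MUL r1<-Mul2 // r0:1,r1:Mul2,r2:8,r3:Add1,r4:4,r5:6
cycle 11: issue ADD r2<-Add2 // r0:1,r1:Mul2,r2:Add2,r3:Add1,r4:4,r5:6
cycle 12: CDB Add1=7; stall // r0:1,r1:Mul2,r2:Add2,r3:7,r4:4,r5:6
cycle 13: CDB Mul1=16; issue MUL r0<-Mul1 // r0:Mul1,r1:Mul2,r2:Add2,r3:7,r4:4,r5:6
cycle 14: CDB Mul2=4 // r0:Mul1,r1:4,r2:Add2,r3:7,r4:4,r5:6
cycle 15: CDB Add2=15 // r0:Mul1,r1:4,r2:15,r3:7,r4:4,r5:6
cycle 16: - // r0:Mul1,r1:4,r2:15,r3:7,r4:4,r5:6

STATUS = VALUE 15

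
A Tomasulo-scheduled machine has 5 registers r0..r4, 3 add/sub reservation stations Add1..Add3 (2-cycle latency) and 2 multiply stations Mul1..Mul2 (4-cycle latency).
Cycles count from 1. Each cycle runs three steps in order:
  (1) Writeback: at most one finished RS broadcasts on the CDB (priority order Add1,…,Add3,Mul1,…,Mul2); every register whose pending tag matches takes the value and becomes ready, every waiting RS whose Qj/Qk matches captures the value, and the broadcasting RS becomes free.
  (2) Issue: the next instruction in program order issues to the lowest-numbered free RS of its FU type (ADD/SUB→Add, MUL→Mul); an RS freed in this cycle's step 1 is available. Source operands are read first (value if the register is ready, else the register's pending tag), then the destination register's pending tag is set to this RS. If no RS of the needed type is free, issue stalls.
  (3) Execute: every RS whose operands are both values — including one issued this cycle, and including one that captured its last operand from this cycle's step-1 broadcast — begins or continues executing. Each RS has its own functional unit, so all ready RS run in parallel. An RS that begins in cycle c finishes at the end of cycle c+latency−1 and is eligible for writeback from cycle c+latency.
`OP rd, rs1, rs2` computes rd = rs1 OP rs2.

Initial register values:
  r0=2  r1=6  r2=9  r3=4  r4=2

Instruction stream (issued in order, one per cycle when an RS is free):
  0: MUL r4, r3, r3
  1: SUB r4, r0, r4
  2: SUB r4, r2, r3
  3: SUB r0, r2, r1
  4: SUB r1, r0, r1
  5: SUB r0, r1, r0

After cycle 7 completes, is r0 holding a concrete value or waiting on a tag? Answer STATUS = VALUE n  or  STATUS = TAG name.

STATUS = TAG Add3

c1: issue MUL r4<-Mul1 | r0:2,r1:6,r2:9,r3:4,r4:Mul1
c2: issue SUB r4<-Add1 | r0:2,r1:6,r2:9,r3:4,r4:Add1
c3: issue SUB r4<-Add2 | r0:2,r1:6,r2:9,r3:4,r4:Add2
c4: issue SUB r0<-Add3 | r0:Add3,r1:6,r2:9,r3:4,r4:Add2
c5: CDB Add2=5; issue SUB r1<-Add2 | r0:Add3,r1:Add2,r2:9,r3:4,r4:5
c6: CDB Add3=3; issue SUB r0<-Add3 | r0:Add3,r1:Add2,r2:9,r3:4,r4:5
c7: CDB Mul1=16 | r0:Add3,r1:Add2,r2:9,r3:4,r4:5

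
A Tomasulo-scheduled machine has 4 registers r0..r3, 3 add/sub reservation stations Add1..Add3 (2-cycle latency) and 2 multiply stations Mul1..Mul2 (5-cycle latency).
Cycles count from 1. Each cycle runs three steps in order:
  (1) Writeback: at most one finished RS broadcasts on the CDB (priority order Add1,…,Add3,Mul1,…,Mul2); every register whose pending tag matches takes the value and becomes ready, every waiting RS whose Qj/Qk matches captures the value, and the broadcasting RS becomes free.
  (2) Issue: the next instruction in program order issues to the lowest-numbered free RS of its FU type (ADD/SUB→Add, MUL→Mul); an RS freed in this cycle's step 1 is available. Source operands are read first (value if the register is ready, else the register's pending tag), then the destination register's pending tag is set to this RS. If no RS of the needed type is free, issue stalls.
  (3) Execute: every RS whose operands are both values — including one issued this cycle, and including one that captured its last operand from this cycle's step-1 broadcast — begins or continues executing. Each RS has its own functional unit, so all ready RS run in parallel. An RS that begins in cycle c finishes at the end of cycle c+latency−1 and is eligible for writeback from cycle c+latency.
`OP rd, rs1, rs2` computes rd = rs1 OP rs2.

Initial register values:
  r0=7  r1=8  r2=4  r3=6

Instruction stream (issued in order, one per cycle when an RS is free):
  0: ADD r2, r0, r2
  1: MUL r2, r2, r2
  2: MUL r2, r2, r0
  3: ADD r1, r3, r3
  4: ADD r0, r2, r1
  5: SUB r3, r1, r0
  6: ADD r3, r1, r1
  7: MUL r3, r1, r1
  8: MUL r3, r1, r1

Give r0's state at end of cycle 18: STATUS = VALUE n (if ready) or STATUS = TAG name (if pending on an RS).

STATUS = VALUE 859

  c1: issue ADD r2<-Add1  regs: r0:7,r1:8,r2:Add1,r3:6
  c2: issue MUL r2<-Mul1  regs: r0:7,r1:8,r2:Mul1,r3:6
  c3: CDB Add1=11; issue MUL r2<-Mul2  regs: r0:7,r1:8,r2:Mul2,r3:6
  c4: issue ADD r1<-Add1  regs: r0:7,r1:Add1,r2:Mul2,r3:6
  c5: issue ADD r0<-Add2  regs: r0:Add2,r1:Add1,r2:Mul2,r3:6
  c6: CDB Add1=12; issue SUB r3<-Add1  regs: r0:Add2,r1:12,r2:Mul2,r3:Add1
  c7: issue ADD r3<-Add3  regs: r0:Add2,r1:12,r2:Mul2,r3:Add3
  c8: CDB Mul1=121; issue MUL r3<-Mul1  regs: r0:Add2,r1:12,r2:Mul2,r3:Mul1
  c9: CDB Add3=24; stall  regs: r0:Add2,r1:12,r2:Mul2,r3:Mul1
  c10: stall  regs: r0:Add2,r1:12,r2:Mul2,r3:Mul1
  c11: stall  regs: r0:Add2,r1:12,r2:Mul2,r3:Mul1
  c12: stall  regs: r0:Add2,r1:12,r2:Mul2,r3:Mul1
  c13: CDB Mul1=144; issue MUL r3<-Mul1  regs: r0:Add2,r1:12,r2:Mul2,r3:Mul1
  c14: CDB Mul2=847  regs: r0:Add2,r1:12,r2:847,r3:Mul1
  c15: -  regs: r0:Add2,r1:12,r2:847,r3:Mul1
  c16: CDB Add2=859  regs: r0:859,r1:12,r2:847,r3:Mul1
  c17: -  regs: r0:859,r1:12,r2:847,r3:Mul1
  c18: CDB Add1=-847  regs: r0:859,r1:12,r2:847,r3:Mul1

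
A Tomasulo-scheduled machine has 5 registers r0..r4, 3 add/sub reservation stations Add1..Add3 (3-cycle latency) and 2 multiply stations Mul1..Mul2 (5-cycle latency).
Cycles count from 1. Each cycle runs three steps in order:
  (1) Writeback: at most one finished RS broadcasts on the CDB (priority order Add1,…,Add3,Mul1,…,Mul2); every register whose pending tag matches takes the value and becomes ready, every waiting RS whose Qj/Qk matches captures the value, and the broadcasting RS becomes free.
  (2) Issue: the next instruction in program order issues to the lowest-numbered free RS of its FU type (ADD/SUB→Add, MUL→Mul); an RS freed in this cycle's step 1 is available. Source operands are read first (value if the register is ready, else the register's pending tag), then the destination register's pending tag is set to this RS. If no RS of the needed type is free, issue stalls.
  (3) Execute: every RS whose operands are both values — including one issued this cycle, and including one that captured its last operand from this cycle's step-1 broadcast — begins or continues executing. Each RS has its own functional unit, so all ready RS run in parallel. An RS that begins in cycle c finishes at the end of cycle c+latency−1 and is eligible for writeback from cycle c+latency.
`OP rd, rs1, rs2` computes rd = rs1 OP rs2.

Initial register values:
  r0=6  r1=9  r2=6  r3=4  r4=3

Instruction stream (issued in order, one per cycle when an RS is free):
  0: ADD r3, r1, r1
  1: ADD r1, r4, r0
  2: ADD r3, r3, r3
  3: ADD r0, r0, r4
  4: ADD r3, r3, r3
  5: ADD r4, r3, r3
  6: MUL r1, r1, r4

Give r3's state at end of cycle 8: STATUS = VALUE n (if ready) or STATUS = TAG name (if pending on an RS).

  c1: issue ADD r3<-Add1  regs: r0:6,r1:9,r2:6,r3:Add1,r4:3
  c2: issue ADD r1<-Add2  regs: r0:6,r1:Add2,r2:6,r3:Add1,r4:3
  c3: issue ADD r3<-Add3  regs: r0:6,r1:Add2,r2:6,r3:Add3,r4:3
  c4: CDB Add1=18; issue ADD r0<-Add1  regs: r0:Add1,r1:Add2,r2:6,r3:Add3,r4:3
  c5: CDB Add2=9; issue ADD r3<-Add2  regs: r0:Add1,r1:9,r2:6,r3:Add2,r4:3
  c6: stall  regs: r0:Add1,r1:9,r2:6,r3:Add2,r4:3
  c7: CDB Add1=9; issue ADD r4<-Add1  regs: r0:9,r1:9,r2:6,r3:Add2,r4:Add1
  c8: CDB Add3=36; issue MUL r1<-Mul1  regs: r0:9,r1:Mul1,r2:6,r3:Add2,r4:Add1

STATUS = TAG Add2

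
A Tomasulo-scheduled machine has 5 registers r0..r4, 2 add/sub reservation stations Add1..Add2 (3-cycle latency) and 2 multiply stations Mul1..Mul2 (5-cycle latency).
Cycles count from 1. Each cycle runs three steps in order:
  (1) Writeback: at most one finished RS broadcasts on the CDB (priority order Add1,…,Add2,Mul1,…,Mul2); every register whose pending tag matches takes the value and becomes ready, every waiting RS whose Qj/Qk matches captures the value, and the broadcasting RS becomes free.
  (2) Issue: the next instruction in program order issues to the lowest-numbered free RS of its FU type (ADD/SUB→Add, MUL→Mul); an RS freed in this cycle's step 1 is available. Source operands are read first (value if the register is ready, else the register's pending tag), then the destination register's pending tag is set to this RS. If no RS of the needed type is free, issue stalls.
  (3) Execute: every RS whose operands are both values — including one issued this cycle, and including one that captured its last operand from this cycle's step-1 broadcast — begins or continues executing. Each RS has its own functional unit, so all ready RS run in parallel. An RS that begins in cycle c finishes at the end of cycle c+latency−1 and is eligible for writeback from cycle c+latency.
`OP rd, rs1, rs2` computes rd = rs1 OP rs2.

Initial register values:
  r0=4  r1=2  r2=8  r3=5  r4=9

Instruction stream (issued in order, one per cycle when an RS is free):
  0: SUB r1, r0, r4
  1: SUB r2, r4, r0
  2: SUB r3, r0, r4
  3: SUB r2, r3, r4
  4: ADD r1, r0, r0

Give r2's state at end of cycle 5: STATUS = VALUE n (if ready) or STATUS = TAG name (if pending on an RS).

STATUS = TAG Add2

c1: issue SUB r1<-Add1 | r0:4,r1:Add1,r2:8,r3:5,r4:9
c2: issue SUB r2<-Add2 | r0:4,r1:Add1,r2:Add2,r3:5,r4:9
c3: stall | r0:4,r1:Add1,r2:Add2,r3:5,r4:9
c4: CDB Add1=-5; issue SUB r3<-Add1 | r0:4,r1:-5,r2:Add2,r3:Add1,r4:9
c5: CDB Add2=5; issue SUB r2<-Add2 | r0:4,r1:-5,r2:Add2,r3:Add1,r4:9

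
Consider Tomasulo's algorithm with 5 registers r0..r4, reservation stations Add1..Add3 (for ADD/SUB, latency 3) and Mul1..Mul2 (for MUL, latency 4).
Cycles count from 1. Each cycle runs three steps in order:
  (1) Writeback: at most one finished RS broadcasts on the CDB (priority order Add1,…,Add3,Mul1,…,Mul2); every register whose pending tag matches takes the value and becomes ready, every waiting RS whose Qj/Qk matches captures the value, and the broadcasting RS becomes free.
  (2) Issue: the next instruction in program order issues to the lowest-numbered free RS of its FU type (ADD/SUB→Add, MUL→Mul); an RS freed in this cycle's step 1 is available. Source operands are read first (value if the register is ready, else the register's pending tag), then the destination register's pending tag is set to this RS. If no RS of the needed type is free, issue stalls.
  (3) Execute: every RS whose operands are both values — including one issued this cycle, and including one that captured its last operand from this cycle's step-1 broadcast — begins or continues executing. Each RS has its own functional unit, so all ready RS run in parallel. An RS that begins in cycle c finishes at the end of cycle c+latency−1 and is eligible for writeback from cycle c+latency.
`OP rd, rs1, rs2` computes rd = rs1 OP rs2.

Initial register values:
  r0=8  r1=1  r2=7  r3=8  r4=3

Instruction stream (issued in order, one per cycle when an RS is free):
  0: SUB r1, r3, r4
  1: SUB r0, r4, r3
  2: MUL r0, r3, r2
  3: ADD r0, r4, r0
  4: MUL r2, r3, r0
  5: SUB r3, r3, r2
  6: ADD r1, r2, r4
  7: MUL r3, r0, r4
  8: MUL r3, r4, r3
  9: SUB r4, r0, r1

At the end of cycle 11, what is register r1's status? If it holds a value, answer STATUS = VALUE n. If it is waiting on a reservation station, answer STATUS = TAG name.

  c1: issue SUB r1<-Add1  regs: r0:8,r1:Add1,r2:7,r3:8,r4:3
  c2: issue SUB r0<-Add2  regs: r0:Add2,r1:Add1,r2:7,r3:8,r4:3
  c3: issue MUL r0<-Mul1  regs: r0:Mul1,r1:Add1,r2:7,r3:8,r4:3
  c4: CDB Add1=5; issue ADD r0<-Add1  regs: r0:Add1,r1:5,r2:7,r3:8,r4:3
  c5: CDB Add2=-5; issue MUL r2<-Mul2  regs: r0:Add1,r1:5,r2:Mul2,r3:8,r4:3
  c6: issue SUB r3<-Add2  regs: r0:Add1,r1:5,r2:Mul2,r3:Add2,r4:3
  c7: CDB Mul1=56; issue ADD r1<-Add3  regs: r0:Add1,r1:Add3,r2:Mul2,r3:Add2,r4:3
  c8: issue MUL r3<-Mul1  regs: r0:Add1,r1:Add3,r2:Mul2,r3:Mul1,r4:3
  c9: stall  regs: r0:Add1,r1:Add3,r2:Mul2,r3:Mul1,r4:3
  c10: CDB Add1=59; stall  regs: r0:59,r1:Add3,r2:Mul2,r3:Mul1,r4:3
  c11: stall  regs: r0:59,r1:Add3,r2:Mul2,r3:Mul1,r4:3

STATUS = TAG Add3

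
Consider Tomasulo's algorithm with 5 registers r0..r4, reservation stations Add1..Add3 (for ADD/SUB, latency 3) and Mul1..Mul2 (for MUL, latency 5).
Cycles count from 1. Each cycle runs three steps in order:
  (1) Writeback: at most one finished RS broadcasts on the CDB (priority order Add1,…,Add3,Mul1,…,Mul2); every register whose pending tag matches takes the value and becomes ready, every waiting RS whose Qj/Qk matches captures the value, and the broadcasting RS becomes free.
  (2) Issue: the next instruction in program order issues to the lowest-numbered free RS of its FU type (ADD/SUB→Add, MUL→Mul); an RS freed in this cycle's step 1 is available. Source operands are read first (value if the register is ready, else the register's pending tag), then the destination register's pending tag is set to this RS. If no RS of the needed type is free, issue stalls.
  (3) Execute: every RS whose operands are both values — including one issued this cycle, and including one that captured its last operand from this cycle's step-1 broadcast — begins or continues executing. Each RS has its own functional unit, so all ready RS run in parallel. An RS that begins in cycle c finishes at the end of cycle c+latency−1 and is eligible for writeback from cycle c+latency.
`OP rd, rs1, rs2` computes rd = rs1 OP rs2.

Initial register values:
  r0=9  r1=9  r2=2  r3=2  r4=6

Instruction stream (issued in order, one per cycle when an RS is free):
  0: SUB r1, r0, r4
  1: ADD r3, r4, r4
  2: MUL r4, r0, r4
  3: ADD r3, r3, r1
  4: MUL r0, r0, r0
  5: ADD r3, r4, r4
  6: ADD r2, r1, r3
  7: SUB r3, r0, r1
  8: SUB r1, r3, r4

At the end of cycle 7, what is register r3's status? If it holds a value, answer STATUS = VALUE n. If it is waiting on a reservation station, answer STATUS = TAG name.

STATUS = TAG Add2

  c1: issue SUB r1<-Add1  regs: r0:9,r1:Add1,r2:2,r3:2,r4:6
  c2: issue ADD r3<-Add2  regs: r0:9,r1:Add1,r2:2,r3:Add2,r4:6
  c3: issue MUL r4<-Mul1  regs: r0:9,r1:Add1,r2:2,r3:Add2,r4:Mul1
  c4: CDB Add1=3; issue ADD r3<-Add1  regs: r0:9,r1:3,r2:2,r3:Add1,r4:Mul1
  c5: CDB Add2=12; issue MUL r0<-Mul2  regs: r0:Mul2,r1:3,r2:2,r3:Add1,r4:Mul1
  c6: issue ADD r3<-Add2  regs: r0:Mul2,r1:3,r2:2,r3:Add2,r4:Mul1
  c7: issue ADD r2<-Add3  regs: r0:Mul2,r1:3,r2:Add3,r3:Add2,r4:Mul1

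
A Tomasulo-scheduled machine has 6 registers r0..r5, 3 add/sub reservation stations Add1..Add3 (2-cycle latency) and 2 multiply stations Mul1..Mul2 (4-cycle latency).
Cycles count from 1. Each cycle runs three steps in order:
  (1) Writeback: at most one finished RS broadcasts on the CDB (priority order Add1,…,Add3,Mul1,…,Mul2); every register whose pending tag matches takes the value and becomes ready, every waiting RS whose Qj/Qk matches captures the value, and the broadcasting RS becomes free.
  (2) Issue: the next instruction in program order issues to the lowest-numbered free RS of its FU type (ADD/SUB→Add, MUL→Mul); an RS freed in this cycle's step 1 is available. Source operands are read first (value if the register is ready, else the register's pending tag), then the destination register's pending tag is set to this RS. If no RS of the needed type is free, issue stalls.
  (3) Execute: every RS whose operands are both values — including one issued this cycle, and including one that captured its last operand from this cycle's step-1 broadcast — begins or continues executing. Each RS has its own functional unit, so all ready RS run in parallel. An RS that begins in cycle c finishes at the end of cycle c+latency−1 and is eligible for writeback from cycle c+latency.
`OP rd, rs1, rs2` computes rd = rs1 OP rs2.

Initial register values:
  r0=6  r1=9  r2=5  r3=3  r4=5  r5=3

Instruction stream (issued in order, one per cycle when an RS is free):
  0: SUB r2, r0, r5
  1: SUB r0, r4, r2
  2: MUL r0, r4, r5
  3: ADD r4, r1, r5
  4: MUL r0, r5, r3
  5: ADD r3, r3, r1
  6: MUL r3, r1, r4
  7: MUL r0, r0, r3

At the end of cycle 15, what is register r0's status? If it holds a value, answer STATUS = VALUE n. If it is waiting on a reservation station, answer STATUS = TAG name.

STATUS = VALUE 972

  c1: issue SUB r2<-Add1  regs: r0:6,r1:9,r2:Add1,r3:3,r4:5,r5:3
  c2: issue SUB r0<-Add2  regs: r0:Add2,r1:9,r2:Add1,r3:3,r4:5,r5:3
  c3: CDB Add1=3; issue MUL r0<-Mul1  regs: r0:Mul1,r1:9,r2:3,r3:3,r4:5,r5:3
  c4: issue ADD r4<-Add1  regs: r0:Mul1,r1:9,r2:3,r3:3,r4:Add1,r5:3
  c5: CDB Add2=2; issue MUL r0<-Mul2  regs: r0:Mul2,r1:9,r2:3,r3:3,r4:Add1,r5:3
  c6: CDB Add1=12; issue ADD r3<-Add1  regs: r0:Mul2,r1:9,r2:3,r3:Add1,r4:12,r5:3
  c7: CDB Mul1=15; issue MUL r3<-Mul1  regs: r0:Mul2,r1:9,r2:3,r3:Mul1,r4:12,r5:3
  c8: CDB Add1=12; stall  regs: r0:Mul2,r1:9,r2:3,r3:Mul1,r4:12,r5:3
  c9: CDB Mul2=9; issue MUL r0<-Mul2  regs: r0:Mul2,r1:9,r2:3,r3:Mul1,r4:12,r5:3
  c10: -  regs: r0:Mul2,r1:9,r2:3,r3:Mul1,r4:12,r5:3
  c11: CDB Mul1=108  regs: r0:Mul2,r1:9,r2:3,r3:108,r4:12,r5:3
  c12: -  regs: r0:Mul2,r1:9,r2:3,r3:108,r4:12,r5:3
  c13: -  regs: r0:Mul2,r1:9,r2:3,r3:108,r4:12,r5:3
  c14: -  regs: r0:Mul2,r1:9,r2:3,r3:108,r4:12,r5:3
  c15: CDB Mul2=972  regs: r0:972,r1:9,r2:3,r3:108,r4:12,r5:3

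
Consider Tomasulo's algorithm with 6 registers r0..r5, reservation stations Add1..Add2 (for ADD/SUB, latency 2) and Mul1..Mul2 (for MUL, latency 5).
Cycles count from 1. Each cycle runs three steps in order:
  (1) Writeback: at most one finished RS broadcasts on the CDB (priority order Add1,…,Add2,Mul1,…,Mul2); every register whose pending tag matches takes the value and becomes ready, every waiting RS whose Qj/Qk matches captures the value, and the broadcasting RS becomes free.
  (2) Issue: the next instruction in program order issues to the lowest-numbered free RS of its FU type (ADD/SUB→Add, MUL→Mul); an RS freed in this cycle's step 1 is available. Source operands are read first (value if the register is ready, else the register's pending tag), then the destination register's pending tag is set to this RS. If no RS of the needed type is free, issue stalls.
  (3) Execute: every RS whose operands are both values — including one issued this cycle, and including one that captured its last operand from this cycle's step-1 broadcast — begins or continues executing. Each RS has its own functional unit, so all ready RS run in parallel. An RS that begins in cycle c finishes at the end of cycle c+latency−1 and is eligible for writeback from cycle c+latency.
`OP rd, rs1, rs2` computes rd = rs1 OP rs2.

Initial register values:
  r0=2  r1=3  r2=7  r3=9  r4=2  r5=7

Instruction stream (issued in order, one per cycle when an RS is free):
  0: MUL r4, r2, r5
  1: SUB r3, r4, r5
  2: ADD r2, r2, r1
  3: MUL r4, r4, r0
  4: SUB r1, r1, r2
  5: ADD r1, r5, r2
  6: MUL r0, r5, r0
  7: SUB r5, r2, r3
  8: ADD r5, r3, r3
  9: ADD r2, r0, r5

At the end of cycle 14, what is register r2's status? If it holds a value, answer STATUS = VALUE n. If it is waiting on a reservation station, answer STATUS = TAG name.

STATUS = TAG Add1

c1: issue MUL r4<-Mul1 | r0:2,r1:3,r2:7,r3:9,r4:Mul1,r5:7
c2: issue SUB r3<-Add1 | r0:2,r1:3,r2:7,r3:Add1,r4:Mul1,r5:7
c3: issue ADD r2<-Add2 | r0:2,r1:3,r2:Add2,r3:Add1,r4:Mul1,r5:7
c4: issue MUL r4<-Mul2 | r0:2,r1:3,r2:Add2,r3:Add1,r4:Mul2,r5:7
c5: CDB Add2=10; issue SUB r1<-Add2 | r0:2,r1:Add2,r2:10,r3:Add1,r4:Mul2,r5:7
c6: CDB Mul1=49; stall | r0:2,r1:Add2,r2:10,r3:Add1,r4:Mul2,r5:7
c7: CDB Add2=-7; issue ADD r1<-Add2 | r0:2,r1:Add2,r2:10,r3:Add1,r4:Mul2,r5:7
c8: CDB Add1=42; issue MUL r0<-Mul1 | r0:Mul1,r1:Add2,r2:10,r3:42,r4:Mul2,r5:7
c9: CDB Add2=17; issue SUB r5<-Add1 | r0:Mul1,r1:17,r2:10,r3:42,r4:Mul2,r5:Add1
c10: issue ADD r5<-Add2 | r0:Mul1,r1:17,r2:10,r3:42,r4:Mul2,r5:Add2
c11: CDB Add1=-32; issue ADD r2<-Add1 | r0:Mul1,r1:17,r2:Add1,r3:42,r4:Mul2,r5:Add2
c12: CDB Add2=84 | r0:Mul1,r1:17,r2:Add1,r3:42,r4:Mul2,r5:84
c13: CDB Mul1=14 | r0:14,r1:17,r2:Add1,r3:42,r4:Mul2,r5:84
c14: CDB Mul2=98 | r0:14,r1:17,r2:Add1,r3:42,r4:98,r5:84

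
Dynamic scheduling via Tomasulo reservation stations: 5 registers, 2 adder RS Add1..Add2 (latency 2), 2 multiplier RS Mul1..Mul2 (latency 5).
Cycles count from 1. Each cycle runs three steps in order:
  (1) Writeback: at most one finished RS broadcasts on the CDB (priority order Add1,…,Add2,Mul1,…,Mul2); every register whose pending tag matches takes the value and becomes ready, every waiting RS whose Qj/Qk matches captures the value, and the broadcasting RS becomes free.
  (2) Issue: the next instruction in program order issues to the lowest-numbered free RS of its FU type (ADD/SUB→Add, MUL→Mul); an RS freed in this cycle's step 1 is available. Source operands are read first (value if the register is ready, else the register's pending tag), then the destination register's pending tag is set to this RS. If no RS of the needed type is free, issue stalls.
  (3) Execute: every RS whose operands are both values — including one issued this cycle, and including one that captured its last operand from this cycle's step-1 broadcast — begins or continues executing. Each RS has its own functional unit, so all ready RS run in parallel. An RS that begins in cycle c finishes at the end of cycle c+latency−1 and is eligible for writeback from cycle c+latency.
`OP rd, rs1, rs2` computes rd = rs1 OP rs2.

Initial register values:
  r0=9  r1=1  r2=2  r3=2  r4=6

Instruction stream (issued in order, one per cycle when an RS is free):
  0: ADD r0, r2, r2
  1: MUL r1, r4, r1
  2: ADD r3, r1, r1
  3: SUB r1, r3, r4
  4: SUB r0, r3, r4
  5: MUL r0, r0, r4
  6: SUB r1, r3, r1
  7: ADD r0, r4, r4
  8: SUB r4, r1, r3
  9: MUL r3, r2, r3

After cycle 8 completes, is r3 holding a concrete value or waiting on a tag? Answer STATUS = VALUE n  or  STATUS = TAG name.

STATUS = TAG Add1

c1: issue ADD r0<-Add1 | r0:Add1,r1:1,r2:2,r3:2,r4:6
c2: issue MUL r1<-Mul1 | r0:Add1,r1:Mul1,r2:2,r3:2,r4:6
c3: CDB Add1=4; issue ADD r3<-Add1 | r0:4,r1:Mul1,r2:2,r3:Add1,r4:6
c4: issue SUB r1<-Add2 | r0:4,r1:Add2,r2:2,r3:Add1,r4:6
c5: stall | r0:4,r1:Add2,r2:2,r3:Add1,r4:6
c6: stall | r0:4,r1:Add2,r2:2,r3:Add1,r4:6
c7: CDB Mul1=6; stall | r0:4,r1:Add2,r2:2,r3:Add1,r4:6
c8: stall | r0:4,r1:Add2,r2:2,r3:Add1,r4:6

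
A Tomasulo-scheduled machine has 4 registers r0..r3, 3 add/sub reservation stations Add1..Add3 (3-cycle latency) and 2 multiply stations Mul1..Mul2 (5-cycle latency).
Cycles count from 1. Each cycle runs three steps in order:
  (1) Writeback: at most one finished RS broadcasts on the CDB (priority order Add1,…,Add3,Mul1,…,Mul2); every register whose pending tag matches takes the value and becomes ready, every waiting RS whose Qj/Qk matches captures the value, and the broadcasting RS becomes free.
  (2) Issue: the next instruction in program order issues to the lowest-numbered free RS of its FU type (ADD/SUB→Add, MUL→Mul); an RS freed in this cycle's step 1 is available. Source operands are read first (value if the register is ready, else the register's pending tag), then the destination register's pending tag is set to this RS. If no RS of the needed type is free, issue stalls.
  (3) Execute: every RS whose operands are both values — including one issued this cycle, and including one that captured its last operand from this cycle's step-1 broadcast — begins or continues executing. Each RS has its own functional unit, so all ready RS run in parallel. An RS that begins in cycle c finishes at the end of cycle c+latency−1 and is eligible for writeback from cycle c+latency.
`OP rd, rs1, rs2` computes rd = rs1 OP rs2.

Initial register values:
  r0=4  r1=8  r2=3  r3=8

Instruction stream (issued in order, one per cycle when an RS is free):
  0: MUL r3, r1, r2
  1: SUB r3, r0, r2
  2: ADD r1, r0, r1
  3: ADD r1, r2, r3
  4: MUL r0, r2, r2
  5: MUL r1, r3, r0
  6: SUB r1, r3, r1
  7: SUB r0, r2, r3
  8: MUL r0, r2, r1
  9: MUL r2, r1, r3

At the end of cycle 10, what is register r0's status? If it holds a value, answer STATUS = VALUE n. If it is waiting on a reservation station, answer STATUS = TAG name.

c1: issue MUL r3<-Mul1 | r0:4,r1:8,r2:3,r3:Mul1
c2: issue SUB r3<-Add1 | r0:4,r1:8,r2:3,r3:Add1
c3: issue ADD r1<-Add2 | r0:4,r1:Add2,r2:3,r3:Add1
c4: issue ADD r1<-Add3 | r0:4,r1:Add3,r2:3,r3:Add1
c5: CDB Add1=1; issue MUL r0<-Mul2 | r0:Mul2,r1:Add3,r2:3,r3:1
c6: CDB Add2=12; stall | r0:Mul2,r1:Add3,r2:3,r3:1
c7: CDB Mul1=24; issue MUL r1<-Mul1 | r0:Mul2,r1:Mul1,r2:3,r3:1
c8: CDB Add3=4; issue SUB r1<-Add1 | r0:Mul2,r1:Add1,r2:3,r3:1
c9: issue SUB r0<-Add2 | r0:Add2,r1:Add1,r2:3,r3:1
c10: CDB Mul2=9; issue MUL r0<-Mul2 | r0:Mul2,r1:Add1,r2:3,r3:1

STATUS = TAG Mul2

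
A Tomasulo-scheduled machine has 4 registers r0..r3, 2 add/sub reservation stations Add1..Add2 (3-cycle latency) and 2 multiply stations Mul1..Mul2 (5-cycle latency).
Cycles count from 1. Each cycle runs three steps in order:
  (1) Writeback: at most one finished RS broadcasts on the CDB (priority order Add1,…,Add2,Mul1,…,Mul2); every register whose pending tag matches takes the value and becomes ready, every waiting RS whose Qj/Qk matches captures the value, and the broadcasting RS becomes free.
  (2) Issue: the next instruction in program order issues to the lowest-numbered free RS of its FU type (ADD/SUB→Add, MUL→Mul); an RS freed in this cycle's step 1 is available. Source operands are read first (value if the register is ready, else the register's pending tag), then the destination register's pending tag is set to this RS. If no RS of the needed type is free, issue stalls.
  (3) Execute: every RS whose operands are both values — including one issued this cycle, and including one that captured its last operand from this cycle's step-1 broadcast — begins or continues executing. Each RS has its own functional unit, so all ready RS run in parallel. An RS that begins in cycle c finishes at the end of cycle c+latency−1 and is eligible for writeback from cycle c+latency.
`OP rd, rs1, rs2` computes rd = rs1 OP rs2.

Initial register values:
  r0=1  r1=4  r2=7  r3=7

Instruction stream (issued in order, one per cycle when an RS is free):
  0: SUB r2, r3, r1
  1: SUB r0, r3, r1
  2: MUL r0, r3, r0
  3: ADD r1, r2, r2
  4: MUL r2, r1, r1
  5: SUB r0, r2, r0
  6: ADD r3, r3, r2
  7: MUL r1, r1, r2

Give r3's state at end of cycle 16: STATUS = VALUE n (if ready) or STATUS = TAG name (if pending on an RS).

cycle 1: issue SUB r2<-Add1 // r0:1,r1:4,r2:Add1,r3:7
cycle 2: issue SUB r0<-Add2 // r0:Add2,r1:4,r2:Add1,r3:7
cycle 3: issue MUL r0<-Mul1 // r0:Mul1,r1:4,r2:Add1,r3:7
cycle 4: CDB Add1=3; issue ADD r1<-Add1 // r0:Mul1,r1:Add1,r2:3,r3:7
cycle 5: CDB Add2=3; issue MUL r2<-Mul2 // r0:Mul1,r1:Add1,r2:Mul2,r3:7
cycle 6: issue SUB r0<-Add2 // r0:Add2,r1:Add1,r2:Mul2,r3:7
cycle 7: CDB Add1=6; issue ADD r3<-Add1 // r0:Add2,r1:6,r2:Mul2,r3:Add1
cycle 8: stall // r0:Add2,r1:6,r2:Mul2,r3:Add1
cycle 9: stall // r0:Add2,r1:6,r2:Mul2,r3:Add1
cycle 10: CDB Mul1=21; issue MUL r1<-Mul1 // r0:Add2,r1:Mul1,r2:Mul2,r3:Add1
cycle 11: - // r0:Add2,r1:Mul1,r2:Mul2,r3:Add1
cycle 12: CDB Mul2=36 // r0:Add2,r1:Mul1,r2:36,r3:Add1
cycle 13: - // r0:Add2,r1:Mul1,r2:36,r3:Add1
cycle 14: - // r0:Add2,r1:Mul1,r2:36,r3:Add1
cycle 15: CDB Add1=43 // r0:Add2,r1:Mul1,r2:36,r3:43
cycle 16: CDB Add2=15 // r0:15,r1:Mul1,r2:36,r3:43

STATUS = VALUE 43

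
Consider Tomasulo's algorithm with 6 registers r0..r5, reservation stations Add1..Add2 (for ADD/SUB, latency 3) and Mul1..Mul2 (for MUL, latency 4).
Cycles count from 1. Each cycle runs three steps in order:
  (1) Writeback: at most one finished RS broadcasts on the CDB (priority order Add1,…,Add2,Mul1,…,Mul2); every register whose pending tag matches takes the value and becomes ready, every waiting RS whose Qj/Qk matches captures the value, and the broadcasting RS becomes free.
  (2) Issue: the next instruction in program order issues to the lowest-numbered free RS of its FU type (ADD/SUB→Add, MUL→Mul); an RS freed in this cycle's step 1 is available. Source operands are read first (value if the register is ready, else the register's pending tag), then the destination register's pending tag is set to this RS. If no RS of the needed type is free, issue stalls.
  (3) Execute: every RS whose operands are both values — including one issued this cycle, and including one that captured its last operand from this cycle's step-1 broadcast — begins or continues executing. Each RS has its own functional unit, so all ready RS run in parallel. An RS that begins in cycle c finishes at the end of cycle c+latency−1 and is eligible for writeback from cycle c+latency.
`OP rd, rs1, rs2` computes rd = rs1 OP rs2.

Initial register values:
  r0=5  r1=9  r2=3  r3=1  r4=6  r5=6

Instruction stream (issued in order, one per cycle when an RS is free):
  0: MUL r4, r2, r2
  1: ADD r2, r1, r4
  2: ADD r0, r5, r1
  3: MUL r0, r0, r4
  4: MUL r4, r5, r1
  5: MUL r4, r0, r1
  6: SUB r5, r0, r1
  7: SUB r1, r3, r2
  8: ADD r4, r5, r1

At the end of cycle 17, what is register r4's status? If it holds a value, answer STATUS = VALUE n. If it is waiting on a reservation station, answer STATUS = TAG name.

cycle 1: issue MUL r4<-Mul1 // r0:5,r1:9,r2:3,r3:1,r4:Mul1,r5:6
cycle 2: issue ADD r2<-Add1 // r0:5,r1:9,r2:Add1,r3:1,r4:Mul1,r5:6
cycle 3: issue ADD r0<-Add2 // r0:Add2,r1:9,r2:Add1,r3:1,r4:Mul1,r5:6
cycle 4: issue MUL r0<-Mul2 // r0:Mul2,r1:9,r2:Add1,r3:1,r4:Mul1,r5:6
cycle 5: CDB Mul1=9; issue MUL r4<-Mul1 // r0:Mul2,r1:9,r2:Add1,r3:1,r4:Mul1,r5:6
cycle 6: CDB Add2=15; stall // r0:Mul2,r1:9,r2:Add1,r3:1,r4:Mul1,r5:6
cycle 7: stall // r0:Mul2,r1:9,r2:Add1,r3:1,r4:Mul1,r5:6
cycle 8: CDB Add1=18; stall // r0:Mul2,r1:9,r2:18,r3:1,r4:Mul1,r5:6
cycle 9: CDB Mul1=54; issue MUL r4<-Mul1 // r0:Mul2,r1:9,r2:18,r3:1,r4:Mul1,r5:6
cycle 10: CDB Mul2=135; issue SUB r5<-Add1 // r0:135,r1:9,r2:18,r3:1,r4:Mul1,r5:Add1
cycle 11: issue SUB r1<-Add2 // r0:135,r1:Add2,r2:18,r3:1,r4:Mul1,r5:Add1
cycle 12: stall // r0:135,r1:Add2,r2:18,r3:1,r4:Mul1,r5:Add1
cycle 13: CDB Add1=126; issue ADD r4<-Add1 // r0:135,r1:Add2,r2:18,r3:1,r4:Add1,r5:126
cycle 14: CDB Add2=-17 // r0:135,r1:-17,r2:18,r3:1,r4:Add1,r5:126
cycle 15: CDB Mul1=1215 // r0:135,r1:-17,r2:18,r3:1,r4:Add1,r5:126
cycle 16: - // r0:135,r1:-17,r2:18,r3:1,r4:Add1,r5:126
cycle 17: CDB Add1=109 // r0:135,r1:-17,r2:18,r3:1,r4:109,r5:126

STATUS = VALUE 109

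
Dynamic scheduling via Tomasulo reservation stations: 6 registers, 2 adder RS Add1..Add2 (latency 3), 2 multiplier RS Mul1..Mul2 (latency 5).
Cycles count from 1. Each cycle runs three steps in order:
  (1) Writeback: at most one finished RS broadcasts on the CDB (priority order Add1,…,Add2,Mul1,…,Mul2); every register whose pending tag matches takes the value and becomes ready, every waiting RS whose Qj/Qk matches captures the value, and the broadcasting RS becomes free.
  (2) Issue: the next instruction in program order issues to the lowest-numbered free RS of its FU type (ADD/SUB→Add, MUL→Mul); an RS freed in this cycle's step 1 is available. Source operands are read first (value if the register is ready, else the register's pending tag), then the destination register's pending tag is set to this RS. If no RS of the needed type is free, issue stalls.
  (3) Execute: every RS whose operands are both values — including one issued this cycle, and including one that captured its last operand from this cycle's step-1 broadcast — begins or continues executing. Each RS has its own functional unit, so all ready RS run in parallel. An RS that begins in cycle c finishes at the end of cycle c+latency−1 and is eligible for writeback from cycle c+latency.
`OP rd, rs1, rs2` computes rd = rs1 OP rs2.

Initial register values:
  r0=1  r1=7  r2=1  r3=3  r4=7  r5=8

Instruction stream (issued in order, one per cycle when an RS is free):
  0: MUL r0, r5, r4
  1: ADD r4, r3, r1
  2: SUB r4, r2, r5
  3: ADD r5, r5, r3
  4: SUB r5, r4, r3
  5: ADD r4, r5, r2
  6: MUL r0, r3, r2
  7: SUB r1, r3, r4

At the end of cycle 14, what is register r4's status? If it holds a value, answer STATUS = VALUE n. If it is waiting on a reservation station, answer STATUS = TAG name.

STATUS = VALUE -9

  c1: issue MUL r0<-Mul1  regs: r0:Mul1,r1:7,r2:1,r3:3,r4:7,r5:8
  c2: issue ADD r4<-Add1  regs: r0:Mul1,r1:7,r2:1,r3:3,r4:Add1,r5:8
  c3: issue SUB r4<-Add2  regs: r0:Mul1,r1:7,r2:1,r3:3,r4:Add2,r5:8
  c4: stall  regs: r0:Mul1,r1:7,r2:1,r3:3,r4:Add2,r5:8
  c5: CDB Add1=10; issue ADD r5<-Add1  regs: r0:Mul1,r1:7,r2:1,r3:3,r4:Add2,r5:Add1
  c6: CDB Add2=-7; issue SUB r5<-Add2  regs: r0:Mul1,r1:7,r2:1,r3:3,r4:-7,r5:Add2
  c7: CDB Mul1=56; stall  regs: r0:56,r1:7,r2:1,r3:3,r4:-7,r5:Add2
  c8: CDB Add1=11; issue ADD r4<-Add1  regs: r0:56,r1:7,r2:1,r3:3,r4:Add1,r5:Add2
  c9: CDB Add2=-10; issue MUL r0<-Mul1  regs: r0:Mul1,r1:7,r2:1,r3:3,r4:Add1,r5:-10
  c10: issue SUB r1<-Add2  regs: r0:Mul1,r1:Add2,r2:1,r3:3,r4:Add1,r5:-10
  c11: -  regs: r0:Mul1,r1:Add2,r2:1,r3:3,r4:Add1,r5:-10
  c12: CDB Add1=-9  regs: r0:Mul1,r1:Add2,r2:1,r3:3,r4:-9,r5:-10
  c13: -  regs: r0:Mul1,r1:Add2,r2:1,r3:3,r4:-9,r5:-10
  c14: CDB Mul1=3  regs: r0:3,r1:Add2,r2:1,r3:3,r4:-9,r5:-10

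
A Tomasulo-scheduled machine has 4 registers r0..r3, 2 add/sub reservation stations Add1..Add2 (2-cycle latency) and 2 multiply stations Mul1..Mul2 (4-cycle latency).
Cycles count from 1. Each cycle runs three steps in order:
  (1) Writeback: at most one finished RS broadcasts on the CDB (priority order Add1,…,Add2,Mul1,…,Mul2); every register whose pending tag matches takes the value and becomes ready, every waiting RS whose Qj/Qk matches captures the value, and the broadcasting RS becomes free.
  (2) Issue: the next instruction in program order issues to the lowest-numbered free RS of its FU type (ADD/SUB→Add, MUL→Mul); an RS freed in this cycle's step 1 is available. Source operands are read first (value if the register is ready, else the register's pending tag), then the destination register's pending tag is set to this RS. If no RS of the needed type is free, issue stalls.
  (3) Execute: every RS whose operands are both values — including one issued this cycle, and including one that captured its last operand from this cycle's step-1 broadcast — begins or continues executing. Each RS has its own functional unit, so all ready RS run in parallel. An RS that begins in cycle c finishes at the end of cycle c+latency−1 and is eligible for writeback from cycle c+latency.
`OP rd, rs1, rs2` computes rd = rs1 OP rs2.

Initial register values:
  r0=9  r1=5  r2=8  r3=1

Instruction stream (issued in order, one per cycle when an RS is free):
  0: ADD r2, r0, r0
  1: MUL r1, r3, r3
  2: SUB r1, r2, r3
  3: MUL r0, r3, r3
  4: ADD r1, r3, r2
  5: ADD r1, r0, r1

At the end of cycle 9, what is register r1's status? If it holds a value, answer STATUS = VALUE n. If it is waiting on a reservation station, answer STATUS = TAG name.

STATUS = TAG Add2

c1: issue ADD r2<-Add1 | r0:9,r1:5,r2:Add1,r3:1
c2: issue MUL r1<-Mul1 | r0:9,r1:Mul1,r2:Add1,r3:1
c3: CDB Add1=18; issue SUB r1<-Add1 | r0:9,r1:Add1,r2:18,r3:1
c4: issue MUL r0<-Mul2 | r0:Mul2,r1:Add1,r2:18,r3:1
c5: CDB Add1=17; issue ADD r1<-Add1 | r0:Mul2,r1:Add1,r2:18,r3:1
c6: CDB Mul1=1; issue ADD r1<-Add2 | r0:Mul2,r1:Add2,r2:18,r3:1
c7: CDB Add1=19 | r0:Mul2,r1:Add2,r2:18,r3:1
c8: CDB Mul2=1 | r0:1,r1:Add2,r2:18,r3:1
c9: - | r0:1,r1:Add2,r2:18,r3:1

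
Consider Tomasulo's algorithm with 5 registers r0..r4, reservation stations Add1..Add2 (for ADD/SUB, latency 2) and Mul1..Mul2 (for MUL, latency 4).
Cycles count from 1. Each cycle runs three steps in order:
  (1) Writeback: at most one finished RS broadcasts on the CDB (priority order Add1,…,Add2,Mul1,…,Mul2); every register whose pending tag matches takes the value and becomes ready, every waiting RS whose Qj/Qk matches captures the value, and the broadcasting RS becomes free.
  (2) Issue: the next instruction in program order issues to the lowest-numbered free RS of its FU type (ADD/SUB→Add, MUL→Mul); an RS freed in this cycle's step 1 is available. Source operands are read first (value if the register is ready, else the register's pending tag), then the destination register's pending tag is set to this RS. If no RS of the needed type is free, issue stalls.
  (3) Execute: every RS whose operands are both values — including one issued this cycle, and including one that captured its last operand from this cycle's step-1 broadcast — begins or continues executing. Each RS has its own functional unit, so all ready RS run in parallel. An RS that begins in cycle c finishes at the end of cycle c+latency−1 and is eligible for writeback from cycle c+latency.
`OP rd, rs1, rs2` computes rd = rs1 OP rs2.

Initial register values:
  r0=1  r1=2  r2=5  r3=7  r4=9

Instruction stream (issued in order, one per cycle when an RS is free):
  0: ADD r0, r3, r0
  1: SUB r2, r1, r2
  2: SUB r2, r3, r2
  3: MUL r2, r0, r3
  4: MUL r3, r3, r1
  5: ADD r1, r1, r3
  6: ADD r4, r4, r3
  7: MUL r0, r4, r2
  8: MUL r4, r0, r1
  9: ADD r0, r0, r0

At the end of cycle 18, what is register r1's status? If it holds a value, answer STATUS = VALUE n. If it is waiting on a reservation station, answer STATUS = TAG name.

  c1: issue ADD r0<-Add1  regs: r0:Add1,r1:2,r2:5,r3:7,r4:9
  c2: issue SUB r2<-Add2  regs: r0:Add1,r1:2,r2:Add2,r3:7,r4:9
  c3: CDB Add1=8; issue SUB r2<-Add1  regs: r0:8,r1:2,r2:Add1,r3:7,r4:9
  c4: CDB Add2=-3; issue MUL r2<-Mul1  regs: r0:8,r1:2,r2:Mul1,r3:7,r4:9
  c5: issue MUL r3<-Mul2  regs: r0:8,r1:2,r2:Mul1,r3:Mul2,r4:9
  c6: CDB Add1=10; issue ADD r1<-Add1  regs: r0:8,r1:Add1,r2:Mul1,r3:Mul2,r4:9
  c7: issue ADD r4<-Add2  regs: r0:8,r1:Add1,r2:Mul1,r3:Mul2,r4:Add2
  c8: CDB Mul1=56; issue MUL r0<-Mul1  regs: r0:Mul1,r1:Add1,r2:56,r3:Mul2,r4:Add2
  c9: CDB Mul2=14; issue MUL r4<-Mul2  regs: r0:Mul1,r1:Add1,r2:56,r3:14,r4:Mul2
  c10: stall  regs: r0:Mul1,r1:Add1,r2:56,r3:14,r4:Mul2
  c11: CDB Add1=16; issue ADD r0<-Add1  regs: r0:Add1,r1:16,r2:56,r3:14,r4:Mul2
  c12: CDB Add2=23  regs: r0:Add1,r1:16,r2:56,r3:14,r4:Mul2
  c13: -  regs: r0:Add1,r1:16,r2:56,r3:14,r4:Mul2
  c14: -  regs: r0:Add1,r1:16,r2:56,r3:14,r4:Mul2
  c15: -  regs: r0:Add1,r1:16,r2:56,r3:14,r4:Mul2
  c16: CDB Mul1=1288  regs: r0:Add1,r1:16,r2:56,r3:14,r4:Mul2
  c17: -  regs: r0:Add1,r1:16,r2:56,r3:14,r4:Mul2
  c18: CDB Add1=2576  regs: r0:2576,r1:16,r2:56,r3:14,r4:Mul2

STATUS = VALUE 16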